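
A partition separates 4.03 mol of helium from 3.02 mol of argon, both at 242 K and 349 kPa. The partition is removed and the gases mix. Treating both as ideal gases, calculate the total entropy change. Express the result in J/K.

Mole fractions: x_A = 4.03/7.05 = 0.572, x_B = 0.428.
ΔS_mix = −R(n_A ln x_A + n_B ln x_B) = −8.314 × (4.03 ln 0.572 + 3.02 ln 0.428) = 40 J/K.

ΔS_mix = 40 J/K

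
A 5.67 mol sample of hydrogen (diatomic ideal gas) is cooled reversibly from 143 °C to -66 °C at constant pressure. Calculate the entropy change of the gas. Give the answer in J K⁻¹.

In kelvin: T₁ = 416.15 K, T₂ = 207.15 K. At constant pressure, ΔS = nC_p ln(T₂/T₁) with C_p = 7R/2 = 29.1 J mol⁻¹ K⁻¹.
ΔS = 5.67 × 29.1 × ln(207.15/416.15) = -115 J/K.

ΔS = -115 J/K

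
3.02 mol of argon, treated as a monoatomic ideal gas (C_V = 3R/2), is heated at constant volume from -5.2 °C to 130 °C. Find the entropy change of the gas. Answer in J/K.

In kelvin: T₁ = 267.95 K, T₂ = 403.15 K. At constant volume, ΔS = nC_V ln(T₂/T₁) with C_V = 3R/2 = 12.47 J mol⁻¹ K⁻¹.
ΔS = 3.02 × 12.47 × ln(403.15/267.95) = 15.4 J/K.

ΔS = 15.4 J/K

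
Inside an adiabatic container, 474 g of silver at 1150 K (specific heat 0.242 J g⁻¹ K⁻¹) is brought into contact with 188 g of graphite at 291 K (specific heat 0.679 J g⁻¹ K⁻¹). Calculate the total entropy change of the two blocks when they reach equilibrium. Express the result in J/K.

Energy balance: T_f = (m₁c₁T₁ + m₂c₂T₂)/(m₁c₁ + m₂c₂) = 697.56 K.
ΔS₁ = m₁c₁ ln(T_f/T₁) = 114.708 × ln(697.56/1150) = -57.346 J/K.
ΔS₂ = m₂c₂ ln(T_f/T₂) = 127.652 × ln(697.56/291) = 111.6 J/K.
ΔS_total = -57.346 + 111.6 = 54.3 J/K.

ΔS_total = 54.3 J/K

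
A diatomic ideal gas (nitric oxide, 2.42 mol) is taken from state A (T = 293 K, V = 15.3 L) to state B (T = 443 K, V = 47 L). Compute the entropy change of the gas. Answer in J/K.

Entropy is a state function: ΔS = nC_V ln(T₂/T₁) + nR ln(V₂/V₁), with C_V = 5R/2 = 20.79 J mol⁻¹ K⁻¹ for a diatomic ideal gas.
ΔS = 2.42 × [20.79 × ln(443/293) + 8.314 × ln(47/15.3)] = 43.4 J/K.

ΔS = 43.4 J/K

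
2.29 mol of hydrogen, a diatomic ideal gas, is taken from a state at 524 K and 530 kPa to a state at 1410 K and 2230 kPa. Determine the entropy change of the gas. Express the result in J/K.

ΔS = 38.6 J/K

ΔS = nC_p ln(T₂/T₁) − nR ln(P₂/P₁), with C_p = 7R/2 = 29.1 J mol⁻¹ K⁻¹ for a diatomic ideal gas.
ΔS = 2.29 × [29.1 × ln(1410/524) − 8.314 × ln(2230/530)] = 38.6 J/K.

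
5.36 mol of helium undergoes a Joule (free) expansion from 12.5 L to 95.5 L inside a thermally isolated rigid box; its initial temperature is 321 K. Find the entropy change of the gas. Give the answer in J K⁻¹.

ΔS_gas = 90.6 J/K

For an ideal gas in free expansion Q = 0 and W = 0, so T is unchanged.
Entropy is a state function; using a reversible isothermal path, ΔS_gas = nR ln(V₂/V₁) = 5.36 × 8.314 × ln(95.5/12.5) = 90.6 J/K.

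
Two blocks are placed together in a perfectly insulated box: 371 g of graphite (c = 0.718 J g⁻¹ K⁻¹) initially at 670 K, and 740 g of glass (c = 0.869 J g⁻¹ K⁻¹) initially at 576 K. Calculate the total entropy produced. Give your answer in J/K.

Energy balance: T_f = (m₁c₁T₁ + m₂c₂T₂)/(m₁c₁ + m₂c₂) = 603.53 K.
ΔS₁ = m₁c₁ ln(T_f/T₁) = 266.378 × ln(603.53/670) = -27.83 J/K.
ΔS₂ = m₂c₂ ln(T_f/T₂) = 643.06 × ln(603.53/576) = 30.03 J/K.
ΔS_total = -27.83 + 30.03 = 2.2 J/K.

ΔS_total = 2.2 J/K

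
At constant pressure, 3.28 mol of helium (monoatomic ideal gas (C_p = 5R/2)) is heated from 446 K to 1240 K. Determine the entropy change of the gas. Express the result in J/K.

At constant pressure, ΔS = nC_p ln(T₂/T₁) with C_p = 5R/2 = 20.79 J mol⁻¹ K⁻¹.
ΔS = 3.28 × 20.79 × ln(1240/446) = 69.7 J/K.

ΔS = 69.7 J/K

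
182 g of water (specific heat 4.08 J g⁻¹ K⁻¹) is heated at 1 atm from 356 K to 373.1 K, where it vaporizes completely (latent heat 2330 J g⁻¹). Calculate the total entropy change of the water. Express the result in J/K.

Warming step: ΔS₁ = m c ln(T_tr/T_i) = 182 × 4.08 × ln(373.1/356) = 34.84 J/K.
Phase change: ΔS₂ = +mL/T_tr = 182 × 2330 / 373.1 = 1137 J/K.
ΔS_total = (34.84) + (1137) = 1170 J/K.

ΔS = 1170 J/K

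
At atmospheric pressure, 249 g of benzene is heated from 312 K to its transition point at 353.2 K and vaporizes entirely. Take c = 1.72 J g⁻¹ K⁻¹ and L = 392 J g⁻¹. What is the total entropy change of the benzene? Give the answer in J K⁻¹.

Warming step: ΔS₁ = m c ln(T_tr/T_i) = 249 × 1.72 × ln(353.2/312) = 53.12 J/K.
Phase change: ΔS₂ = +mL/T_tr = 249 × 392 / 353.2 = 276.35 J/K.
ΔS_total = (53.12) + (276.35) = 329 J/K.

ΔS = 329 J/K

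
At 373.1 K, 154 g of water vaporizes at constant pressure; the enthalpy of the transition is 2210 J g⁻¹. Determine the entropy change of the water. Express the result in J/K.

Heat absorbed by the substance: Q = mL = 154 × 2210 = 340340 J.
At constant T, ΔS = Q_rev/T = 340340 / 373.1 = 912 J/K.

ΔS = 912 J/K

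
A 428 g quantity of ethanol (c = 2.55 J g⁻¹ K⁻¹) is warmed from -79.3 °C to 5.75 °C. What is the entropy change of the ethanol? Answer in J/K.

ΔS = 397 J/K

In kelvin: T₁ = 193.85 K, T₂ = 278.9 K. ΔS = ∫dQ_rev/T = m c ln(T₂/T₁) = 428 × 2.55 × ln(278.9/193.85) = 397 J/K.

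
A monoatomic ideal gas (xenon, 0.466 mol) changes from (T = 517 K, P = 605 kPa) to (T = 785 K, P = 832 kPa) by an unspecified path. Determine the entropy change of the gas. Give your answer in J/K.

ΔS = nC_p ln(T₂/T₁) − nR ln(P₂/P₁), with C_p = 5R/2 = 20.79 J mol⁻¹ K⁻¹ for a monoatomic ideal gas.
ΔS = 0.466 × [20.79 × ln(785/517) − 8.314 × ln(832/605)] = 2.81 J/K.

ΔS = 2.81 J/K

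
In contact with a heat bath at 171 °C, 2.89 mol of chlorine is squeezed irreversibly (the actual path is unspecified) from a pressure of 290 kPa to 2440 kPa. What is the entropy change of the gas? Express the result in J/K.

ΔS_gas = -51.2 J/K

Entropy is a state function, so ΔS_gas depends only on the end states.
For an isothermal ideal gas ΔS_gas = nR ln(P₁/P₂) = 2.89 × 8.314 × ln(290/2440) = -51.2 J/K.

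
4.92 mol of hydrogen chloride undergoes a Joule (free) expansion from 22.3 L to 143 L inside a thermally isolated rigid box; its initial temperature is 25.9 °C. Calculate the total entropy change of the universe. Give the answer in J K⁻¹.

No heat is exchanged and no work is done, so the ideal-gas temperature stays constant.
Entropy is a state function; using a reversible isothermal path, ΔS_gas = nR ln(V₂/V₁) = 4.92 × 8.314 × ln(143/22.3) = 76 J/K.
The insulated surroundings exchange no heat, so ΔS_surr = 0 and ΔS_universe = ΔS_gas.

ΔS_universe = 76 J/K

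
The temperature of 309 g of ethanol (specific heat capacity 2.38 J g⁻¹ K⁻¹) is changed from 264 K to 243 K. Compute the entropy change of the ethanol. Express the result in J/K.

ΔS = ∫dQ_rev/T = m c ln(T₂/T₁) = 309 × 2.38 × ln(243/264) = -61 J/K.

ΔS = -61 J/K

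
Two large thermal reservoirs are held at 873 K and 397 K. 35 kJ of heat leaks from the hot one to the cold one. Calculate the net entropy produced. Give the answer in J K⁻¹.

ΔS_total = 48.1 J/K

ΔS_hot = −Q/T_H = −35000/873 = -40.09 J/K and ΔS_cold = +Q/T_C = 35000/397 = 88.16 J/K.
ΔS_total = -40.09 + 88.16 = 48.1 J/K, positive as the second law requires.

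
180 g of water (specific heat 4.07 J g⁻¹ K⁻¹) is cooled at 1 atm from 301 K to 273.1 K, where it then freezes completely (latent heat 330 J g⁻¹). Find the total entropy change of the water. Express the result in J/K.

ΔS = -289 J/K

Cooling step: ΔS₁ = m c ln(T_tr/T_i) = 180 × 4.07 × ln(273.1/301) = -71.26 J/K.
Phase change: ΔS₂ = −mL/T_tr = −180 × 330 / 273.1 = -217.5 J/K.
ΔS_total = (-71.26) + (-217.5) = -289 J/K.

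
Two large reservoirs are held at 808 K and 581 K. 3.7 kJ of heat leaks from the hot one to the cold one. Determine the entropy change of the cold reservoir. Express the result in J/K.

ΔS_cold = 6.37 J/K

The cold reservoir gains heat Q, so ΔS_cold = +Q/T_C = 3700/581 = 6.37 J/K.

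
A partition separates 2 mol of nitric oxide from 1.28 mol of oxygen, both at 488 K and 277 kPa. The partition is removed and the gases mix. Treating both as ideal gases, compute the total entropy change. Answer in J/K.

ΔS_mix = 18.2 J/K

Mole fractions: x_A = 2/3.28 = 0.61, x_B = 0.39.
ΔS_mix = −R(n_A ln x_A + n_B ln x_B) = −8.314 × (2 ln 0.61 + 1.28 ln 0.39) = 18.2 J/K.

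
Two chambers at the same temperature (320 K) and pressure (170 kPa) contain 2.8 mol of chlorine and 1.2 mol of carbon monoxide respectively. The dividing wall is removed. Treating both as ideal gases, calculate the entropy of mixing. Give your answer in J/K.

ΔS_mix = 20.3 J/K

Mole fractions: x_A = 2.8/4 = 0.7, x_B = 0.3.
ΔS_mix = −R(n_A ln x_A + n_B ln x_B) = −8.314 × (2.8 ln 0.7 + 1.2 ln 0.3) = 20.3 J/K.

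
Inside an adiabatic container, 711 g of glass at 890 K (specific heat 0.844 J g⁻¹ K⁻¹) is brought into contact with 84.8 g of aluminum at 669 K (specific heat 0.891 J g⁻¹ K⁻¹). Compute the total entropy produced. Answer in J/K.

ΔS_total = 2.54 J/K

Energy balance: T_f = (m₁c₁T₁ + m₂c₂T₂)/(m₁c₁ + m₂c₂) = 865.29 K.
ΔS₁ = m₁c₁ ln(T_f/T₁) = 600.084 × ln(865.29/890) = -16.9 J/K.
ΔS₂ = m₂c₂ ln(T_f/T₂) = 75.5568 × ln(865.29/669) = 19.44 J/K.
ΔS_total = -16.9 + 19.44 = 2.54 J/K.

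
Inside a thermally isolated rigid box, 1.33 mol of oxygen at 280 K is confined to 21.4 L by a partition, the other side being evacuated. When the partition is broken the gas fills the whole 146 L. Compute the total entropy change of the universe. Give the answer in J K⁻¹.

No heat is exchanged and no work is done, so the ideal-gas temperature stays constant.
Entropy is a state function; using a reversible isothermal path, ΔS_gas = nR ln(V₂/V₁) = 1.33 × 8.314 × ln(146/21.4) = 21.2 J/K.
The insulated surroundings exchange no heat, so ΔS_surr = 0 and ΔS_universe = ΔS_gas.

ΔS_universe = 21.2 J/K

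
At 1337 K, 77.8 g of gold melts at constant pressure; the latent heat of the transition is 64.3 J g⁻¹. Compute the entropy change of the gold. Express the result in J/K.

ΔS = 3.74 J/K

Heat absorbed by the substance: Q = mL = 77.8 × 64.3 = 5002.54 J.
At constant T, ΔS = Q_rev/T = 5002.54 / 1337 = 3.74 J/K.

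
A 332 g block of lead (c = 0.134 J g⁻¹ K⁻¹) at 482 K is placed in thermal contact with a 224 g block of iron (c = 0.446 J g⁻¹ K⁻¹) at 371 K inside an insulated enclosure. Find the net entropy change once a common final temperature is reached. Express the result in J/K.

ΔS_total = 1.09 J/K

Energy balance: T_f = (m₁c₁T₁ + m₂c₂T₂)/(m₁c₁ + m₂c₂) = 405.2 K.
ΔS₁ = m₁c₁ ln(T_f/T₁) = 44.488 × ln(405.2/482) = -7.722 J/K.
ΔS₂ = m₂c₂ ln(T_f/T₂) = 99.904 × ln(405.2/371) = 8.809 J/K.
ΔS_total = -7.722 + 8.809 = 1.09 J/K.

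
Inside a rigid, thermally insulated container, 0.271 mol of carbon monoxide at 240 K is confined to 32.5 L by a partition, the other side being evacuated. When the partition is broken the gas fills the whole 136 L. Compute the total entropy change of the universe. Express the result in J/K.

No heat is exchanged and no work is done, so the ideal-gas temperature stays constant.
Entropy is a state function; using a reversible isothermal path, ΔS_gas = nR ln(V₂/V₁) = 0.271 × 8.314 × ln(136/32.5) = 3.23 J/K.
The insulated surroundings exchange no heat, so ΔS_surr = 0 and ΔS_universe = ΔS_gas.

ΔS_universe = 3.23 J/K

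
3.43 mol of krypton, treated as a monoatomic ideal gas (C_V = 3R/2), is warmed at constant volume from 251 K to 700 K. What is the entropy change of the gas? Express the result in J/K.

ΔS = 43.9 J/K

At constant volume, ΔS = nC_V ln(T₂/T₁) with C_V = 3R/2 = 12.47 J mol⁻¹ K⁻¹.
ΔS = 3.43 × 12.47 × ln(700/251) = 43.9 J/K.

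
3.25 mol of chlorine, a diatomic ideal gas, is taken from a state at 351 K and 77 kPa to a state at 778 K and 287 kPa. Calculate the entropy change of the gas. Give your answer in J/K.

ΔS = nC_p ln(T₂/T₁) − nR ln(P₂/P₁), with C_p = 7R/2 = 29.1 J mol⁻¹ K⁻¹ for a diatomic ideal gas.
ΔS = 3.25 × [29.1 × ln(778/351) − 8.314 × ln(287/77)] = 39.7 J/K.

ΔS = 39.7 J/K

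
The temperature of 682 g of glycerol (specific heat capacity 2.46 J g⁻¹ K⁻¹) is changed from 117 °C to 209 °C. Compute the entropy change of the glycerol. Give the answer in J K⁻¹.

ΔS = 355 J/K

In kelvin: T₁ = 390.15 K, T₂ = 482.15 K. ΔS = ∫dQ_rev/T = m c ln(T₂/T₁) = 682 × 2.46 × ln(482.15/390.15) = 355 J/K.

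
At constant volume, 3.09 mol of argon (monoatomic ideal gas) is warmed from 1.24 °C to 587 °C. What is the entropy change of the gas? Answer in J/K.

In kelvin: T₁ = 274.39 K, T₂ = 860.15 K. At constant volume, ΔS = nC_V ln(T₂/T₁) with C_V = 3R/2 = 12.47 J mol⁻¹ K⁻¹.
ΔS = 3.09 × 12.47 × ln(860.15/274.39) = 44 J/K.

ΔS = 44 J/K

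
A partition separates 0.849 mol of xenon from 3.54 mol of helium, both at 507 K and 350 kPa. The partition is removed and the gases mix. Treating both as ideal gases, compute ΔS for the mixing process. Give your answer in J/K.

Mole fractions: x_A = 0.849/4.39 = 0.193, x_B = 0.807.
ΔS_mix = −R(n_A ln x_A + n_B ln x_B) = −8.314 × (0.849 ln 0.193 + 3.54 ln 0.807) = 17.9 J/K.

ΔS_mix = 17.9 J/K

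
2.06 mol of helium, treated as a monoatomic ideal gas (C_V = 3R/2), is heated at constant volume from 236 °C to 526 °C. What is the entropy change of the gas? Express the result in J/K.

ΔS = 11.6 J/K

In kelvin: T₁ = 509.15 K, T₂ = 799.15 K. At constant volume, ΔS = nC_V ln(T₂/T₁) with C_V = 3R/2 = 12.47 J mol⁻¹ K⁻¹.
ΔS = 2.06 × 12.47 × ln(799.15/509.15) = 11.6 J/K.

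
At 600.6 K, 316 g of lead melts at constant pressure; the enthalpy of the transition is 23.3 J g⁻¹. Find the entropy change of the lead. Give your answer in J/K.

Heat absorbed by the substance: Q = mL = 316 × 23.3 = 7362.8 J.
At constant T, ΔS = Q_rev/T = 7362.8 / 600.6 = 12.3 J/K.

ΔS = 12.3 J/K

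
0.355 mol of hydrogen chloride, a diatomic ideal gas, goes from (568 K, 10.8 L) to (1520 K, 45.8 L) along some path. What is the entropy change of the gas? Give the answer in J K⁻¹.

ΔS = 11.5 J/K

Entropy is a state function: ΔS = nC_V ln(T₂/T₁) + nR ln(V₂/V₁), with C_V = 5R/2 = 20.79 J mol⁻¹ K⁻¹ for a diatomic ideal gas.
ΔS = 0.355 × [20.79 × ln(1520/568) + 8.314 × ln(45.8/10.8)] = 11.5 J/K.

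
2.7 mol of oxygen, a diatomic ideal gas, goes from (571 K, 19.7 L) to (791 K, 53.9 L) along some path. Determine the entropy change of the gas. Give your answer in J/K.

Entropy is a state function: ΔS = nC_V ln(T₂/T₁) + nR ln(V₂/V₁), with C_V = 5R/2 = 20.79 J mol⁻¹ K⁻¹ for a diatomic ideal gas.
ΔS = 2.7 × [20.79 × ln(791/571) + 8.314 × ln(53.9/19.7)] = 40.9 J/K.

ΔS = 40.9 J/K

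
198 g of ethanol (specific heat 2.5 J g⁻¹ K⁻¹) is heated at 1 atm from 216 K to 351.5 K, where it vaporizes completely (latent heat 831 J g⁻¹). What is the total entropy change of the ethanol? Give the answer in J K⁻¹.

Warming step: ΔS₁ = m c ln(T_tr/T_i) = 198 × 2.5 × ln(351.5/216) = 241 J/K.
Phase change: ΔS₂ = +mL/T_tr = 198 × 831 / 351.5 = 468.1 J/K.
ΔS_total = (241) + (468.1) = 709 J/K.

ΔS = 709 J/K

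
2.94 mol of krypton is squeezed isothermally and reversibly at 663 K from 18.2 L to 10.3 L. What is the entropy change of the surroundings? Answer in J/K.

For an isothermal ideal gas ΔS_gas = nR ln(V₂/V₁) = 2.94 × 8.314 × ln(10.3/18.2) = -13.9 J/K.
The process is reversible, so ΔS_surr = −ΔS_gas = 13.9 J/K and ΔS_universe = 0.

ΔS_surr = 13.9 J/K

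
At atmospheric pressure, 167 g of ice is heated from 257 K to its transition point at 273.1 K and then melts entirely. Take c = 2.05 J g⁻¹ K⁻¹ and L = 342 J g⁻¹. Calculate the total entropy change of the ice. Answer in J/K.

Warming step: ΔS₁ = m c ln(T_tr/T_i) = 167 × 2.05 × ln(273.1/257) = 20.8 J/K.
Phase change: ΔS₂ = +mL/T_tr = 167 × 342 / 273.1 = 209.1 J/K.
ΔS_total = (20.8) + (209.1) = 230 J/K.

ΔS = 230 J/K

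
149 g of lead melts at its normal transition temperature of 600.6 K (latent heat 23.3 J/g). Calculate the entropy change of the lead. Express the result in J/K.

Heat absorbed by the substance: Q = mL = 149 × 23.3 = 3471.7 J.
At constant T, ΔS = Q_rev/T = 3471.7 / 600.6 = 5.78 J/K.

ΔS = 5.78 J/K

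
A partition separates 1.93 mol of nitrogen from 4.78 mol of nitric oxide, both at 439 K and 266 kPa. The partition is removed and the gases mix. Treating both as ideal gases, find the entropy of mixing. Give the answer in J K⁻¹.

ΔS_mix = 33.5 J/K

Mole fractions: x_A = 1.93/6.71 = 0.288, x_B = 0.712.
ΔS_mix = −R(n_A ln x_A + n_B ln x_B) = −8.314 × (1.93 ln 0.288 + 4.78 ln 0.712) = 33.5 J/K.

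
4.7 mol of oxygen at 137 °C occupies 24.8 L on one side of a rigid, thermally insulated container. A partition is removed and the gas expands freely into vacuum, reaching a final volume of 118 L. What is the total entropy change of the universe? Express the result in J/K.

No heat is exchanged and no work is done, so the ideal-gas temperature stays constant.
Entropy is a state function; using a reversible isothermal path, ΔS_gas = nR ln(V₂/V₁) = 4.7 × 8.314 × ln(118/24.8) = 61 J/K.
The insulated surroundings exchange no heat, so ΔS_surr = 0 and ΔS_universe = ΔS_gas.

ΔS_universe = 61 J/K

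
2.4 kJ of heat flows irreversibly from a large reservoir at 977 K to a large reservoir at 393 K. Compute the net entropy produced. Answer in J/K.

ΔS_total = 3.65 J/K

ΔS_hot = −Q/T_H = −2400/977 = -2.456 J/K and ΔS_cold = +Q/T_C = 2400/393 = 6.107 J/K.
ΔS_total = -2.456 + 6.107 = 3.65 J/K, positive as the second law requires.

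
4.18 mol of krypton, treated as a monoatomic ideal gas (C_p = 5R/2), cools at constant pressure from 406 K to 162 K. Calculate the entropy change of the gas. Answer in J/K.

ΔS = -79.8 J/K

At constant pressure, ΔS = nC_p ln(T₂/T₁) with C_p = 5R/2 = 20.79 J mol⁻¹ K⁻¹.
ΔS = 4.18 × 20.79 × ln(162/406) = -79.8 J/K.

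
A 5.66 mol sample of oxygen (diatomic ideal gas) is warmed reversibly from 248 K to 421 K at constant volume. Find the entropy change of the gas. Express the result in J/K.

ΔS = 62.3 J/K

At constant volume, ΔS = nC_V ln(T₂/T₁) with C_V = 5R/2 = 20.79 J mol⁻¹ K⁻¹.
ΔS = 5.66 × 20.79 × ln(421/248) = 62.3 J/K.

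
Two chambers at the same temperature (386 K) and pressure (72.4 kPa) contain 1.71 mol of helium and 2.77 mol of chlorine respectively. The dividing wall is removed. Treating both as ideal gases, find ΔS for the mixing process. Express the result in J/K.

ΔS_mix = 24.8 J/K

Mole fractions: x_A = 1.71/4.48 = 0.382, x_B = 0.618.
ΔS_mix = −R(n_A ln x_A + n_B ln x_B) = −8.314 × (1.71 ln 0.382 + 2.77 ln 0.618) = 24.8 J/K.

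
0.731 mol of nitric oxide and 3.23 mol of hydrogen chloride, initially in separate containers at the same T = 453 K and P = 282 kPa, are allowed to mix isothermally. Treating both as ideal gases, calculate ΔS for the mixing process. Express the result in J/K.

Mole fractions: x_A = 0.731/3.96 = 0.185, x_B = 0.815.
ΔS_mix = −R(n_A ln x_A + n_B ln x_B) = −8.314 × (0.731 ln 0.185 + 3.23 ln 0.815) = 15.7 J/K.

ΔS_mix = 15.7 J/K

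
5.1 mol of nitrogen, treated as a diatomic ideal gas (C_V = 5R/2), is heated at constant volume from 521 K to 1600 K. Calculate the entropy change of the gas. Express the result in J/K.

ΔS = 119 J/K

At constant volume, ΔS = nC_V ln(T₂/T₁) with C_V = 5R/2 = 20.79 J mol⁻¹ K⁻¹.
ΔS = 5.1 × 20.79 × ln(1600/521) = 119 J/K.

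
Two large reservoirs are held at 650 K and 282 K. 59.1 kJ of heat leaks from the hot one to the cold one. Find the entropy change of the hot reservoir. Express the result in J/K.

ΔS_hot = -90.9 J/K

The hot reservoir loses heat Q, so ΔS_hot = −Q/T_H = −59100/650 = -90.9 J/K.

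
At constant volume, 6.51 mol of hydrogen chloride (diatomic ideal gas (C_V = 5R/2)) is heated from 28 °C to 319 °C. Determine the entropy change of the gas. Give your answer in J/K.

In kelvin: T₁ = 301.15 K, T₂ = 592.15 K. At constant volume, ΔS = nC_V ln(T₂/T₁) with C_V = 5R/2 = 20.79 J mol⁻¹ K⁻¹.
ΔS = 6.51 × 20.79 × ln(592.15/301.15) = 91.5 J/K.

ΔS = 91.5 J/K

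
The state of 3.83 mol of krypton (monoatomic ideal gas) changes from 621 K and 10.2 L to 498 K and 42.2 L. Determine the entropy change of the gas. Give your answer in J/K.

Entropy is a state function: ΔS = nC_V ln(T₂/T₁) + nR ln(V₂/V₁), with C_V = 3R/2 = 12.47 J mol⁻¹ K⁻¹ for a monoatomic ideal gas.
ΔS = 3.83 × [12.47 × ln(498/621) + 8.314 × ln(42.2/10.2)] = 34.7 J/K.

ΔS = 34.7 J/K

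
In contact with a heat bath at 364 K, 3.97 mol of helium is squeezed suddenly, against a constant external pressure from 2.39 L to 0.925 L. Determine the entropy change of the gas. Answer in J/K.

ΔS_gas = -31.3 J/K

Entropy is a state function, so ΔS_gas depends only on the end states.
For an isothermal ideal gas ΔS_gas = nR ln(V₂/V₁) = 3.97 × 8.314 × ln(0.925/2.39) = -31.3 J/K.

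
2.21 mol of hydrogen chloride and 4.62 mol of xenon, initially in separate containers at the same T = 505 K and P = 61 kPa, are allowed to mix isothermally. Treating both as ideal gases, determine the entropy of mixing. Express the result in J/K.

ΔS_mix = 35.7 J/K

Mole fractions: x_A = 2.21/6.83 = 0.324, x_B = 0.676.
ΔS_mix = −R(n_A ln x_A + n_B ln x_B) = −8.314 × (2.21 ln 0.324 + 4.62 ln 0.676) = 35.7 J/K.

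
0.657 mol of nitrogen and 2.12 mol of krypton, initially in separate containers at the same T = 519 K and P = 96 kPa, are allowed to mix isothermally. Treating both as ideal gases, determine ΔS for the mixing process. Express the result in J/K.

ΔS_mix = 12.6 J/K

Mole fractions: x_A = 0.657/2.78 = 0.237, x_B = 0.763.
ΔS_mix = −R(n_A ln x_A + n_B ln x_B) = −8.314 × (0.657 ln 0.237 + 2.12 ln 0.763) = 12.6 J/K.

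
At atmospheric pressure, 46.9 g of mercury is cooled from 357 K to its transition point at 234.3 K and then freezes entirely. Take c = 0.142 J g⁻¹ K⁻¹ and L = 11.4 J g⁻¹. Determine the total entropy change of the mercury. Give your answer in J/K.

ΔS = -5.09 J/K

Cooling step: ΔS₁ = m c ln(T_tr/T_i) = 46.9 × 0.142 × ln(234.3/357) = -2.805 J/K.
Phase change: ΔS₂ = −mL/T_tr = −46.9 × 11.4 / 234.3 = -2.282 J/K.
ΔS_total = (-2.805) + (-2.282) = -5.09 J/K.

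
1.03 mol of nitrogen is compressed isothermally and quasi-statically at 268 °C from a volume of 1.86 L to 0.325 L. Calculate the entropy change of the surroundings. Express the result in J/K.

For an isothermal ideal gas ΔS_gas = nR ln(V₂/V₁) = 1.03 × 8.314 × ln(0.325/1.86) = -14.9 J/K.
The process is reversible, so ΔS_surr = −ΔS_gas = 14.9 J/K and ΔS_universe = 0.

ΔS_surr = 14.9 J/K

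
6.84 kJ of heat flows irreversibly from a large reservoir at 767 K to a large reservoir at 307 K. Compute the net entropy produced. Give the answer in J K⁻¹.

ΔS_total = 13.4 J/K

ΔS_hot = −Q/T_H = −6840/767 = -8.918 J/K and ΔS_cold = +Q/T_C = 6840/307 = 22.28 J/K.
ΔS_total = -8.918 + 22.28 = 13.4 J/K, positive as the second law requires.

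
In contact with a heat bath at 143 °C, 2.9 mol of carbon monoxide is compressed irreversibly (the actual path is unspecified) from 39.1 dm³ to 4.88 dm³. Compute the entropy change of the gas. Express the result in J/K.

Entropy is a state function, so ΔS_gas depends only on the end states.
For an isothermal ideal gas ΔS_gas = nR ln(V₂/V₁) = 2.9 × 8.314 × ln(4.88/39.1) = -50.2 J/K.

ΔS_gas = -50.2 J/K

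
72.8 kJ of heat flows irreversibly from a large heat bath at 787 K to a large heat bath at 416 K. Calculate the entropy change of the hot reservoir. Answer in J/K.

The hot reservoir loses heat Q, so ΔS_hot = −Q/T_H = −72800/787 = -92.5 J/K.

ΔS_hot = -92.5 J/K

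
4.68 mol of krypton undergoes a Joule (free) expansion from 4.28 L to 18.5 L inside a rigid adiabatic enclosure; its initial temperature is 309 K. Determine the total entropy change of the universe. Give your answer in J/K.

No heat is exchanged and no work is done, so the ideal-gas temperature stays constant.
Entropy is a state function; using a reversible isothermal path, ΔS_gas = nR ln(V₂/V₁) = 4.68 × 8.314 × ln(18.5/4.28) = 57 J/K.
The insulated surroundings exchange no heat, so ΔS_surr = 0 and ΔS_universe = ΔS_gas.

ΔS_universe = 57 J/K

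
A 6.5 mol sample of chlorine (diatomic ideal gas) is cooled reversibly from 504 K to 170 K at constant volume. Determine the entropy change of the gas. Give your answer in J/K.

At constant volume, ΔS = nC_V ln(T₂/T₁) with C_V = 5R/2 = 20.79 J mol⁻¹ K⁻¹.
ΔS = 6.5 × 20.79 × ln(170/504) = -147 J/K.

ΔS = -147 J/K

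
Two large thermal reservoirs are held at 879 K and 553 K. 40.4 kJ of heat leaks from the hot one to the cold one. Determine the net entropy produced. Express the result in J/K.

ΔS_hot = −Q/T_H = −40400/879 = -45.96 J/K and ΔS_cold = +Q/T_C = 40400/553 = 73.06 J/K.
ΔS_total = -45.96 + 73.06 = 27.1 J/K, positive as the second law requires.

ΔS_total = 27.1 J/K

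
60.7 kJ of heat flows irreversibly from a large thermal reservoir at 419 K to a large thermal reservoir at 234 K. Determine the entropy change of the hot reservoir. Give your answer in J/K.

ΔS_hot = -145 J/K

The hot reservoir loses heat Q, so ΔS_hot = −Q/T_H = −60700/419 = -145 J/K.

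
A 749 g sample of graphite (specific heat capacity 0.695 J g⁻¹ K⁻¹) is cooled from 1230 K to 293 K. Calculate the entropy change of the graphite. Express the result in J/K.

ΔS = ∫dQ_rev/T = m c ln(T₂/T₁) = 749 × 0.695 × ln(293/1230) = -747 J/K.

ΔS = -747 J/K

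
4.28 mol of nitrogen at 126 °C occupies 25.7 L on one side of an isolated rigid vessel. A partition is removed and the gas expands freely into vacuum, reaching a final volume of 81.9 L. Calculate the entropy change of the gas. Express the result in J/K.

ΔS_gas = 41.2 J/K

No heat is exchanged and no work is done, so the ideal-gas temperature stays constant.
Entropy is a state function; using a reversible isothermal path, ΔS_gas = nR ln(V₂/V₁) = 4.28 × 8.314 × ln(81.9/25.7) = 41.2 J/K.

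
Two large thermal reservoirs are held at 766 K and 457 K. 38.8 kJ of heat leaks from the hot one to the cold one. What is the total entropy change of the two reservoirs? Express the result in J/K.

ΔS_total = 34.2 J/K

ΔS_hot = −Q/T_H = −38800/766 = -50.653 J/K and ΔS_cold = +Q/T_C = 38800/457 = 84.902 J/K.
ΔS_total = -50.653 + 84.902 = 34.2 J/K, positive as the second law requires.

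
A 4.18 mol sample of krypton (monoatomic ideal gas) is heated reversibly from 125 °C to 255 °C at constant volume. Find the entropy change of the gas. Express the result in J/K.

In kelvin: T₁ = 398.15 K, T₂ = 528.15 K. At constant volume, ΔS = nC_V ln(T₂/T₁) with C_V = 3R/2 = 12.47 J mol⁻¹ K⁻¹.
ΔS = 4.18 × 12.47 × ln(528.15/398.15) = 14.7 J/K.

ΔS = 14.7 J/K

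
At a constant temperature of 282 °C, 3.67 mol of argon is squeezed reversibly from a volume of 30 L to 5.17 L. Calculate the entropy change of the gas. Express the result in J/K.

ΔS_gas = -53.7 J/K

For an isothermal ideal gas ΔS_gas = nR ln(V₂/V₁) = 3.67 × 8.314 × ln(5.17/30) = -53.7 J/K.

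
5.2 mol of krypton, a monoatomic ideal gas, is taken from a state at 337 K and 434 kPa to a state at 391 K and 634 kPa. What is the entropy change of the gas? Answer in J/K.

ΔS = nC_p ln(T₂/T₁) − nR ln(P₂/P₁), with C_p = 5R/2 = 20.79 J mol⁻¹ K⁻¹ for a monoatomic ideal gas.
ΔS = 5.2 × [20.79 × ln(391/337) − 8.314 × ln(634/434)] = -0.322 J/K.

ΔS = -0.322 J/K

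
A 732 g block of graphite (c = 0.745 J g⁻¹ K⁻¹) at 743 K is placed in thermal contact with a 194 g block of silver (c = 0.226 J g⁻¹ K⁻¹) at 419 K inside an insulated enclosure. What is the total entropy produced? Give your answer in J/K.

ΔS_total = 5.68 J/K

Energy balance: T_f = (m₁c₁T₁ + m₂c₂T₂)/(m₁c₁ + m₂c₂) = 718.89 K.
ΔS₁ = m₁c₁ ln(T_f/T₁) = 545.34 × ln(718.89/743) = -17.99 J/K.
ΔS₂ = m₂c₂ ln(T_f/T₂) = 43.844 × ln(718.89/419) = 23.67 J/K.
ΔS_total = -17.99 + 23.67 = 5.68 J/K.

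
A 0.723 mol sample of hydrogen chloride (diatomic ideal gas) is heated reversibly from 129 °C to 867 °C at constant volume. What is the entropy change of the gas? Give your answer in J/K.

In kelvin: T₁ = 402.15 K, T₂ = 1140.15 K. At constant volume, ΔS = nC_V ln(T₂/T₁) with C_V = 5R/2 = 20.79 J mol⁻¹ K⁻¹.
ΔS = 0.723 × 20.79 × ln(1140.15/402.15) = 15.7 J/K.

ΔS = 15.7 J/K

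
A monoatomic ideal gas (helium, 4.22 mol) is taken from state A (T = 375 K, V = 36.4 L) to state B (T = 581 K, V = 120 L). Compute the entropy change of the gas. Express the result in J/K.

Entropy is a state function: ΔS = nC_V ln(T₂/T₁) + nR ln(V₂/V₁), with C_V = 3R/2 = 12.47 J mol⁻¹ K⁻¹ for a monoatomic ideal gas.
ΔS = 4.22 × [12.47 × ln(581/375) + 8.314 × ln(120/36.4)] = 64.9 J/K.

ΔS = 64.9 J/K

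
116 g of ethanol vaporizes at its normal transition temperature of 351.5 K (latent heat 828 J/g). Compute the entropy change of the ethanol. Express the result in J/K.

Heat absorbed by the substance: Q = mL = 116 × 828 = 96048 J.
At constant T, ΔS = Q_rev/T = 96048 / 351.5 = 273 J/K.

ΔS = 273 J/K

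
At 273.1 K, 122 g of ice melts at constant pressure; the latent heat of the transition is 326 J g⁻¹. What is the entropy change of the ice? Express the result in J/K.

ΔS = 146 J/K

Heat absorbed by the substance: Q = mL = 122 × 326 = 39772 J.
At constant T, ΔS = Q_rev/T = 39772 / 273.1 = 146 J/K.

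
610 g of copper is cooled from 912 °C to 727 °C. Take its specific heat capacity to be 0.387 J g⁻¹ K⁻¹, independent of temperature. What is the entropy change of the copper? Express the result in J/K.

ΔS = -40.1 J/K

In kelvin: T₁ = 1185.15 K, T₂ = 1000.15 K. ΔS = ∫dQ_rev/T = m c ln(T₂/T₁) = 610 × 0.387 × ln(1000.15/1185.15) = -40.1 J/K.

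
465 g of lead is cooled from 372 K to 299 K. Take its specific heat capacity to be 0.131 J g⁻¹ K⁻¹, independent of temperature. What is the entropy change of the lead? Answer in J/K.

ΔS = -13.3 J/K

ΔS = ∫dQ_rev/T = m c ln(T₂/T₁) = 465 × 0.131 × ln(299/372) = -13.3 J/K.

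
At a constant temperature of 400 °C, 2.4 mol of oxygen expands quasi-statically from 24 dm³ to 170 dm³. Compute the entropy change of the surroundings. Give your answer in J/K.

ΔS_surr = -39.1 J/K

For an isothermal ideal gas ΔS_gas = nR ln(V₂/V₁) = 2.4 × 8.314 × ln(170/24) = 39.1 J/K.
The process is reversible, so ΔS_surr = −ΔS_gas = -39.1 J/K and ΔS_universe = 0.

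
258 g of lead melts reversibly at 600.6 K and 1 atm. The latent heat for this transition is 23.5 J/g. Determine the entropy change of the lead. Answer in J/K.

Heat absorbed by the substance: Q = mL = 258 × 23.5 = 6063 J.
At constant T, ΔS = Q_rev/T = 6063 / 600.6 = 10.1 J/K.

ΔS = 10.1 J/K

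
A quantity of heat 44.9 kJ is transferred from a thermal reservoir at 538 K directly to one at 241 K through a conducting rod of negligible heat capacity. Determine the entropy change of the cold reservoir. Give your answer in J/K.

The cold reservoir gains heat Q, so ΔS_cold = +Q/T_C = 44900/241 = 186 J/K.

ΔS_cold = 186 J/K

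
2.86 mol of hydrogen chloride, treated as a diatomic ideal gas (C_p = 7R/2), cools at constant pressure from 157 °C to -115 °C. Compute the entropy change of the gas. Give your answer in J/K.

In kelvin: T₁ = 430.15 K, T₂ = 158.15 K. At constant pressure, ΔS = nC_p ln(T₂/T₁) with C_p = 7R/2 = 29.1 J mol⁻¹ K⁻¹.
ΔS = 2.86 × 29.1 × ln(158.15/430.15) = -83.3 J/K.

ΔS = -83.3 J/K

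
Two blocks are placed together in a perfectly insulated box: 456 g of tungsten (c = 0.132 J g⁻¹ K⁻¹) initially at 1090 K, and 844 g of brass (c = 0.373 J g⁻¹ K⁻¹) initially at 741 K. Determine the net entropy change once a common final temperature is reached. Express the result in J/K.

Energy balance: T_f = (m₁c₁T₁ + m₂c₂T₂)/(m₁c₁ + m₂c₂) = 797.02 K.
ΔS₁ = m₁c₁ ln(T_f/T₁) = 60.192 × ln(797.02/1090) = -18.84 J/K.
ΔS₂ = m₂c₂ ln(T_f/T₂) = 314.812 × ln(797.02/741) = 22.94 J/K.
ΔS_total = -18.84 + 22.94 = 4.1 J/K.

ΔS_total = 4.1 J/K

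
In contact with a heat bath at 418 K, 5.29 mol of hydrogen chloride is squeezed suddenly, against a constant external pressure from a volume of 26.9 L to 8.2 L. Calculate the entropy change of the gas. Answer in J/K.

Entropy is a state function, so ΔS_gas depends only on the end states.
For an isothermal ideal gas ΔS_gas = nR ln(V₂/V₁) = 5.29 × 8.314 × ln(8.2/26.9) = -52.2 J/K.

ΔS_gas = -52.2 J/K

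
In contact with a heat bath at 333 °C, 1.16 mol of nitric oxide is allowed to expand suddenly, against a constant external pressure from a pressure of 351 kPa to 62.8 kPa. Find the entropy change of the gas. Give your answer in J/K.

ΔS_gas = 16.6 J/K

Entropy is a state function, so ΔS_gas depends only on the end states.
For an isothermal ideal gas ΔS_gas = nR ln(P₁/P₂) = 1.16 × 8.314 × ln(351/62.8) = 16.6 J/K.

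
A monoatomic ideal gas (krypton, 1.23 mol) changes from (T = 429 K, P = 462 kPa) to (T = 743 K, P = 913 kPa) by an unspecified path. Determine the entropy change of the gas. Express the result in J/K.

ΔS = nC_p ln(T₂/T₁) − nR ln(P₂/P₁), with C_p = 5R/2 = 20.79 J mol⁻¹ K⁻¹ for a monoatomic ideal gas.
ΔS = 1.23 × [20.79 × ln(743/429) − 8.314 × ln(913/462)] = 7.08 J/K.

ΔS = 7.08 J/K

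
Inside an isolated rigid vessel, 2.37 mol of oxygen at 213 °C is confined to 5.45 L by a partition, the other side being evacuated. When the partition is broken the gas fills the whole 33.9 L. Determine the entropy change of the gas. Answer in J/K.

ΔS_gas = 36 J/K

For an ideal gas in free expansion Q = 0 and W = 0, so T is unchanged.
Entropy is a state function; using a reversible isothermal path, ΔS_gas = nR ln(V₂/V₁) = 2.37 × 8.314 × ln(33.9/5.45) = 36 J/K.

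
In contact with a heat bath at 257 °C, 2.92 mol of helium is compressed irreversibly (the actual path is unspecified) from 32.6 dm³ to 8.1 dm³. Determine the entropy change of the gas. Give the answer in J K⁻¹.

Entropy is a state function, so ΔS_gas depends only on the end states.
For an isothermal ideal gas ΔS_gas = nR ln(V₂/V₁) = 2.92 × 8.314 × ln(8.1/32.6) = -33.8 J/K.

ΔS_gas = -33.8 J/K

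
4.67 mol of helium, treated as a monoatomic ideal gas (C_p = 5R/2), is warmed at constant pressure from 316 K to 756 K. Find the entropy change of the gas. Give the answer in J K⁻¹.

At constant pressure, ΔS = nC_p ln(T₂/T₁) with C_p = 5R/2 = 20.79 J mol⁻¹ K⁻¹.
ΔS = 4.67 × 20.79 × ln(756/316) = 84.7 J/K.

ΔS = 84.7 J/K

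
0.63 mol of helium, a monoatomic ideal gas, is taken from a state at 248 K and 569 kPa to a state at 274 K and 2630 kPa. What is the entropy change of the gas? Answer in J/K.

ΔS = -6.71 J/K

ΔS = nC_p ln(T₂/T₁) − nR ln(P₂/P₁), with C_p = 5R/2 = 20.79 J mol⁻¹ K⁻¹ for a monoatomic ideal gas.
ΔS = 0.63 × [20.79 × ln(274/248) − 8.314 × ln(2630/569)] = -6.71 J/K.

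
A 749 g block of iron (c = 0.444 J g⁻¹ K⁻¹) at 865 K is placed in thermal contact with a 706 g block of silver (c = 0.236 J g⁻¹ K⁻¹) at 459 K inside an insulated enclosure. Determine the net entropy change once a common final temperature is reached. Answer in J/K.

ΔS_total = 20.5 J/K

Energy balance: T_f = (m₁c₁T₁ + m₂c₂T₂)/(m₁c₁ + m₂c₂) = 729.48 K.
ΔS₁ = m₁c₁ ln(T_f/T₁) = 332.556 × ln(729.48/865) = -56.67 J/K.
ΔS₂ = m₂c₂ ln(T_f/T₂) = 166.616 × ln(729.48/459) = 77.19 J/K.
ΔS_total = -56.67 + 77.19 = 20.5 J/K.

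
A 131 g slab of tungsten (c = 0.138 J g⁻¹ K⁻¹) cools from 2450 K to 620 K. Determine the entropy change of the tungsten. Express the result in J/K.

ΔS = -24.8 J/K

ΔS = ∫dQ_rev/T = m c ln(T₂/T₁) = 131 × 0.138 × ln(620/2450) = -24.8 J/K.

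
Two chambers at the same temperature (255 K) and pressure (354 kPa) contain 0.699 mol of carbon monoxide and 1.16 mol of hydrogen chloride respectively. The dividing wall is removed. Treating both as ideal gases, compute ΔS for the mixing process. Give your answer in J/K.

Mole fractions: x_A = 0.699/1.86 = 0.376, x_B = 0.624.
ΔS_mix = −R(n_A ln x_A + n_B ln x_B) = −8.314 × (0.699 ln 0.376 + 1.16 ln 0.624) = 10.2 J/K.

ΔS_mix = 10.2 J/K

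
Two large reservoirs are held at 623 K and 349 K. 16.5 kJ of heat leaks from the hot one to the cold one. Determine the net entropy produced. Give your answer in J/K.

ΔS_total = 20.8 J/K

ΔS_hot = −Q/T_H = −16500/623 = -26.48 J/K and ΔS_cold = +Q/T_C = 16500/349 = 47.28 J/K.
ΔS_total = -26.48 + 47.28 = 20.8 J/K, positive as the second law requires.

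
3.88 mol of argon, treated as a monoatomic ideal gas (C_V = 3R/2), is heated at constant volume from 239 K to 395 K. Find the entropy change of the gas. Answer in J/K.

ΔS = 24.3 J/K

At constant volume, ΔS = nC_V ln(T₂/T₁) with C_V = 3R/2 = 12.47 J mol⁻¹ K⁻¹.
ΔS = 3.88 × 12.47 × ln(395/239) = 24.3 J/K.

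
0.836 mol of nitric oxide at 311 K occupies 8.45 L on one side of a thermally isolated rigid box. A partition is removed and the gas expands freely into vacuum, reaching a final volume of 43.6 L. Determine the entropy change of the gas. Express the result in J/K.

ΔS_gas = 11.4 J/K

For an ideal gas in free expansion Q = 0 and W = 0, so T is unchanged.
Entropy is a state function; using a reversible isothermal path, ΔS_gas = nR ln(V₂/V₁) = 0.836 × 8.314 × ln(43.6/8.45) = 11.4 J/K.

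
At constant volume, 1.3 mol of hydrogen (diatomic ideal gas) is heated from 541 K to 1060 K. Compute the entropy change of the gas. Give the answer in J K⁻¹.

ΔS = 18.2 J/K

At constant volume, ΔS = nC_V ln(T₂/T₁) with C_V = 5R/2 = 20.79 J mol⁻¹ K⁻¹.
ΔS = 1.3 × 20.79 × ln(1060/541) = 18.2 J/K.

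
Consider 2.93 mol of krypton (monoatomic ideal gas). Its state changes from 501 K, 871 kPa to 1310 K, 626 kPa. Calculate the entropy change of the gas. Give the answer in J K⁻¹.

ΔS = 66.6 J/K

ΔS = nC_p ln(T₂/T₁) − nR ln(P₂/P₁), with C_p = 5R/2 = 20.79 J mol⁻¹ K⁻¹ for a monoatomic ideal gas.
ΔS = 2.93 × [20.79 × ln(1310/501) − 8.314 × ln(626/871)] = 66.6 J/K.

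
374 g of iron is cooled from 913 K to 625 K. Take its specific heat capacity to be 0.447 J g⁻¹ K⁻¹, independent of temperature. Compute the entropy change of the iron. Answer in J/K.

ΔS = -63.4 J/K

ΔS = ∫dQ_rev/T = m c ln(T₂/T₁) = 374 × 0.447 × ln(625/913) = -63.4 J/K.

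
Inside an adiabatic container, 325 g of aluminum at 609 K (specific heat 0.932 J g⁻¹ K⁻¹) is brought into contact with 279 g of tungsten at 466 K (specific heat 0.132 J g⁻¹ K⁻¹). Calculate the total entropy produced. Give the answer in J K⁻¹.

Energy balance: T_f = (m₁c₁T₁ + m₂c₂T₂)/(m₁c₁ + m₂c₂) = 593.5 K.
ΔS₁ = m₁c₁ ln(T_f/T₁) = 302.9 × ln(593.5/609) = -7.81 J/K.
ΔS₂ = m₂c₂ ln(T_f/T₂) = 36.828 × ln(593.5/466) = 8.907 J/K.
ΔS_total = -7.81 + 8.907 = 1.1 J/K.

ΔS_total = 1.1 J/K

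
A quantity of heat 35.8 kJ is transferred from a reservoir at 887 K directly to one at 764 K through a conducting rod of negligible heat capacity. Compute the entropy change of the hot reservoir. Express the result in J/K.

The hot reservoir loses heat Q, so ΔS_hot = −Q/T_H = −35800/887 = -40.4 J/K.

ΔS_hot = -40.4 J/K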